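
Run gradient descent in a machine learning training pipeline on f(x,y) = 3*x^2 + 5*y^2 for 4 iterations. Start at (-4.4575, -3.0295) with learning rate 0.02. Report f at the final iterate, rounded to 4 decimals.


Gradient descent on f(x,y) = 3*x^2 + 5*y^2.
Starting point: (-4.4575, -3.0295), alpha = 0.02
Step 1: grad_x = 2*3*-4.4575 = -26.745, grad_y = 2*5*-3.0295 = -30.295
  x_1 = -4.4575 - 0.02*-26.745 = -3.9226
  y_1 = -3.0295 - 0.02*-30.295 = -2.4236
Step 2: grad_x = 2*3*-3.9226 = -23.5356, grad_y = 2*5*-2.4236 = -24.236
  x_2 = -3.9226 - 0.02*-23.5356 = -3.4519
  y_2 = -2.4236 - 0.02*-24.236 = -1.9389
Step 3: grad_x = 2*3*-3.4519 = -20.7113, grad_y = 2*5*-1.9389 = -19.3888
  x_3 = -3.4519 - 0.02*-20.7113 = -3.0377
  y_3 = -1.9389 - 0.02*-19.3888 = -1.5511
Step 4: grad_x = 2*3*-3.0377 = -18.226, grad_y = 2*5*-1.5511 = -15.511
  x_4 = -3.0377 - 0.02*-18.226 = -2.6731
  y_4 = -1.5511 - 0.02*-15.511 = -1.2409
f(-2.6731, -1.2409) = 3*(-2.6731)^2 + 5*(-1.2409)^2 = 29.136


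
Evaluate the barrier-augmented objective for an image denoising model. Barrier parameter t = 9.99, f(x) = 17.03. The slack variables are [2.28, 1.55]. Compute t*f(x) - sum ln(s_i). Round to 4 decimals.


Step 1: Compute log-barrier.
ln values: [0.8242, 0.4383]
phi = -(0.8242 + 0.4383) = -1.2624
Step 2: Compute augmented objective.
t*f(x) = 9.99*17.03 = 170.1297
Total = 170.1297 - 1.2624 = 168.8673


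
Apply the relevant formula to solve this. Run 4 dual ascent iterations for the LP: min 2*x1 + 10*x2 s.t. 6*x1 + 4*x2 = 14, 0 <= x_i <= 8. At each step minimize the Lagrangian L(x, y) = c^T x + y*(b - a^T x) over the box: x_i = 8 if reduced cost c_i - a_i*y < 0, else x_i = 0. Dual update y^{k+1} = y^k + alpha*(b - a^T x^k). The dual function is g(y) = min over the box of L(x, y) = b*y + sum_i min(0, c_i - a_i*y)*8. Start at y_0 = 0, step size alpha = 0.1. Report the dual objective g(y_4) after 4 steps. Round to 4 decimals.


Dual ascent for LP: min 2*x1 + 10*x2, 6*x1 + 4*x2 = 14, 0 <= x_i <= 8
Step 1: y^k = 0.0, reduced costs: (2.0, 10.0)
  x^k = (0.0, 0.0), subgradient = b - a^T x = 14.0
  y^{k+1} = 0.0 + 0.1*14.0 = 1.4
Step 2: y^k = 1.4, reduced costs: (-6.4, 4.4)
  x^k = (8.0, 0.0), subgradient = b - a^T x = -34.0
  y^{k+1} = 1.4 + 0.1*-34.0 = -2.0
Step 3: y^k = -2.0, reduced costs: (14.0, 18.0)
  x^k = (0.0, 0.0), subgradient = b - a^T x = 14.0
  y^{k+1} = -2.0 + 0.1*14.0 = -0.6
Step 4: y^k = -0.6, reduced costs: (5.6, 12.4)
  x^k = (0.0, 0.0), subgradient = b - a^T x = 14.0
  y^{k+1} = -0.6 + 0.1*14.0 = 0.8
Dual objective at y_4 = 0.8: reduced costs (-2.8, 6.8), box minimizer x = (8.0, 0.0)
g(y_4) = b*y + (c1 - a1*y)*x1 + (c2 - a2*y)*x2 = 14*0.8 + (-2.8)*8.0 + 6.8*0.0 = 11.2 - 22.4 + 0.0 = -11.2


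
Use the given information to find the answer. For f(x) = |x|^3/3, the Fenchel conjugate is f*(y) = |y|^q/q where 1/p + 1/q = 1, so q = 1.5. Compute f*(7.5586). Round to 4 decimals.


The conjugate exponent q satisfies 1/p + 1/q = 1.
p = 3, so q = 3/(3 - 1) = 1.5
|y|^q = 7.5586^1.5 = 20.7808
f*(7.5586) = 20.7808 / 1.5 = 13.8539


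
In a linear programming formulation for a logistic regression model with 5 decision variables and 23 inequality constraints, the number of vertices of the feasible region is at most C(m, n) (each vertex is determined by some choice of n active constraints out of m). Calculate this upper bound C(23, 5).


Each vertex corresponds to some choice of n active constraints out of m, so the number of vertices is at most C(m, n) = m! / (n!(m-n)!).
m = 23, n = 5
Numerator: 23 * 22 * 21 * 20 * 19
Denominator: 5! = 120
C(23, 5) = 33649


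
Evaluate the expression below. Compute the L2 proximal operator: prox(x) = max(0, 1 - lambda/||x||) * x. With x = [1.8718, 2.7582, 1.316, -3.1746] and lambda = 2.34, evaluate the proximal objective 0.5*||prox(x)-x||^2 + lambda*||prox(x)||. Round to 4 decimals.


Step 1: Compute ||x||.
||x|| = 4.7876
Step 2: Compute scaling factor.
scale = max(0, 1 - 2.34/4.7876) = 0.5112
Step 3: prox(x) = [0.9569, 1.4101, 0.6728, -1.623]
||prox(x)|| = 2.4476
Step 4: Proximal objective.
0.5*||prox-x||^2 = 2.7378
lambda*||prox|| = 5.7274
Total = 8.4652


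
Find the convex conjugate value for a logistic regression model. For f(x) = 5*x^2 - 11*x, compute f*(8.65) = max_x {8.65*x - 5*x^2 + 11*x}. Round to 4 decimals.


f*(y) = sup_x {y*x - a*x^2 - b*x} = sup_x {(y-b)*x - a*x^2}
FOC: (y - b) - 2a*x = 0 => x* = (y - b)/(2a)
x* = (8.65 + 11)/(2*5) = 1.965
f*(8.65) = (y-b)^2/(4a) = (8.65 + 11)^2/(4*5)
= 386.1225/20 = 19.3061


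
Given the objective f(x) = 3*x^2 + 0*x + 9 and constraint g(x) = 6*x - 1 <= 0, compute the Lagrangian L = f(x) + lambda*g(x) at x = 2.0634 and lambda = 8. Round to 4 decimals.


Step 1: Evaluate f(x).
f(2.0634) = 3*2.0634^2 + 0*2.0634 + 9 = 21.7729
Step 2: Evaluate g(x).
g(2.0634) = 6*2.0634 - 1 = 11.3804
Step 3: Compute Lagrangian.
L = 21.7729 + 8*11.3804 = 112.8161


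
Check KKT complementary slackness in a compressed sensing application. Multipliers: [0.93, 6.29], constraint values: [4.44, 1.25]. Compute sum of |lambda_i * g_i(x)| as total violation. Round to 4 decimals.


KKT complementary slackness check:
lambda_1 * g_1 = 0.93 * 4.44 = 4.1292
lambda_2 * g_2 = 6.29 * 1.25 = 7.8625
Total violation = 4.1292 + 7.8625 = 11.9917


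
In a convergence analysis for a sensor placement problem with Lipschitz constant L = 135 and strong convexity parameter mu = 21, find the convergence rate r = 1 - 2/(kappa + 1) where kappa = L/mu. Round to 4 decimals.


Step 1: Compute the condition number.
kappa = L/mu = 135/21 = 6.4286
Step 2: Compute the convergence rate.
r = 1 - 2/(kappa + 1) = 1 - 2*mu/(L + mu) = (L - mu)/(L + mu) = 114/156 = 0.7308


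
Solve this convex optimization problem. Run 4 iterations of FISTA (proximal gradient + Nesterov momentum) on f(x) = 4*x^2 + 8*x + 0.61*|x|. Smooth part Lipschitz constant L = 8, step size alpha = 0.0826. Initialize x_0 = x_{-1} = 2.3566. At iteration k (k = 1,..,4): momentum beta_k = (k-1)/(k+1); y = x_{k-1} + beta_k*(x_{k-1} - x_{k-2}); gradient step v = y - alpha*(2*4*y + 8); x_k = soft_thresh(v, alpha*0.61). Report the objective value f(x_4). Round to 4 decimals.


FISTA on f(x) = 4*x^2 + 8*x + 0.61*|x|
L = 8, alpha = 0.0826
Iteration 1: beta = 0.0, y = 2.3566 + 0.0*(2.3566 - 2.3566) = 2.3566
  grad(y) = 26.8528, v = y - alpha*grad = 0.1386
  prox(v) = soft_thresh(0.1386, 0.0504) = 0.0882
Iteration 2: beta = 0.3333, y = 0.0882 + 0.3333*(0.0882 - 2.3566) = -0.668
  grad(y) = 2.6562, v = y - alpha*grad = -0.8874
  prox(v) = soft_thresh(-0.8874, 0.0504) = -0.837
Iteration 3: beta = 0.5, y = -0.837 + 0.5*(-0.837 - 0.0882) = -1.2996
  grad(y) = -2.3966, v = y - alpha*grad = -1.1016
  prox(v) = soft_thresh(-1.1016, 0.0504) = -1.0512
Iteration 4: beta = 0.6, y = -1.0512 + 0.6*(-1.0512 + 0.837) = -1.1798
  grad(y) = -1.4382, v = y - alpha*grad = -1.061
  prox(v) = soft_thresh(-1.061, 0.0504) = -1.0106
f(x_4) = 4*(-1.0106)^2 + 8*(-1.0106) + 0.61*|-1.0106| = -3.3831


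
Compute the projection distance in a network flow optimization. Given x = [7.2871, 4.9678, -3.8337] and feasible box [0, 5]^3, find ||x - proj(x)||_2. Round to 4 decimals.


Project each component onto [0, 5].
clip(7.2871) = 5.0, clip(4.9678) = 4.9678, clip(-3.8337) = 0.0
Projection = [5.0, 4.9678, 0.0]
Squared diffs: [5.2308, 0.0, 14.6973]
Distance = sqrt(19.9281) = 4.4641


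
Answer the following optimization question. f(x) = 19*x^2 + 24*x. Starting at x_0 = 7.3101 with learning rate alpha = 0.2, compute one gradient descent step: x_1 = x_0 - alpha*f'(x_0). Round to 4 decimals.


We compute the gradient at x_0 and apply the update.
f'(x) = 38*x + 24
f'(7.3101) = 38*7.3101 + 24 = 301.7838
x_1 = 7.3101 - 0.2*301.7838 = -53.0467


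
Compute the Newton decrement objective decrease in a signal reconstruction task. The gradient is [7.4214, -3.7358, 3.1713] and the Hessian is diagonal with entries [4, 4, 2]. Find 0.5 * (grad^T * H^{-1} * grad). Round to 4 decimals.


Step 1: H is diagonal, so H^(-1) * g = [1.8554, -0.934, 1.5857].
Step 2: g^T H^(-1) g = sum_i g_i^2 / H_ii
  = (7.4214)^2/4 + (-3.7358)^2/4 + (3.1713)^2/2
  = 13.7693 + 3.4891 + 5.0286 = 22.2869
Step 3: Objective decrease = 0.5 * g^T H^(-1) g = 11.1435


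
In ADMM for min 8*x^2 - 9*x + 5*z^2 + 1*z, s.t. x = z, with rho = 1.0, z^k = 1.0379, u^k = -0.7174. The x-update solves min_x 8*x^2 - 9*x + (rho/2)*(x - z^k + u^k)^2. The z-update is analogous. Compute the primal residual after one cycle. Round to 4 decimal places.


ADMM iteration with rho = 1.0, z^k = 1.0379, u^k = -0.7174
Step 1: x-update.
Minimize 8*x^2 - 9*x + (1.0/2)*(x - 1.0379 - 0.7174)^2
FOC: (2*8 + 1.0)*x = 9 + 1.0*(1.0379 + 0.7174)
x^{k+1} = 0.6327
Step 2: z-update.
Minimize 5*z^2 + 1*z + (1.0/2)*(0.6327 - z - 0.7174)^2
FOC: (2*5 + 1.0)*z = -1 + 1.0*(0.6327 - 0.7174)
z^{k+1} = -0.0986
Step 3: u-update.
u^{k+1} = -0.7174 + 0.6327 + 0.0986 = 0.0139
Step 4: Primal residual = |0.6327 + 0.0986| = 0.7313


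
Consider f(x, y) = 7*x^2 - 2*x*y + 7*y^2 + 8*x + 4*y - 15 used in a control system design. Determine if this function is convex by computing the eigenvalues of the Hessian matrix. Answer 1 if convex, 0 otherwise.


The Hessian of f(x,y) = 7*x^2 - 2*x*y + 7*y^2 + 8*x + 4*y - 15 is:
H = [[14, -2], [-2, 14]]
Trace = 14 + 14 = 28
Determinant = 14*14 - (-2)^2 = 192
Discriminant = (28)^2 - 4*192 = 16.0
Eigenvalues: lambda_1 = 12.0, lambda_2 = 16.0
The function is convex.

1


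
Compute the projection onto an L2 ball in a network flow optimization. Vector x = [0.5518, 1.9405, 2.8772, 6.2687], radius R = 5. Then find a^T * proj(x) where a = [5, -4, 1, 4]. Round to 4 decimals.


Step 1: Compute ||x|| (intermediates to 6 decimals).
||x|| = sqrt(0.5518^2 + 1.9405^2 + 2.8772^2 + 6.2687^2) = 7.186439
Step 2: Project.
Since ||x|| > R, scale = R/||x|| = 5/7.186439 = 0.695755, proj(x) = scale * x
proj(x) = [0.383918, 1.350113, 2.001826, 4.361479]
Step 3: Dot product.
a^T * proj(x) = 5*0.383918 - 4*1.350113 + 1*2.001826 + 4*4.361479 = 15.9669


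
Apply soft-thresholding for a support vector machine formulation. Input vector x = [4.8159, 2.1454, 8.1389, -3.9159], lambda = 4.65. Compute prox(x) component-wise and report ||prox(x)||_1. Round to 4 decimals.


Soft-thresholding with lambda = 4.65:
prox(4.8159) = sign(4.8159)*max(|4.8159| - 4.65, 0) = 0.1659
prox(2.1454) = sign(2.1454)*max(|2.1454| - 4.65, 0) = 0.0
prox(8.1389) = sign(8.1389)*max(|8.1389| - 4.65, 0) = 3.4889
prox(-3.9159) = sign(-3.9159)*max(|-3.9159| - 4.65, 0) = 0.0
prox(x) = [0.1659, 0.0, 3.4889, 0.0]
||prox(x)||_1 = 0.1659 + 0.0 + 3.4889 + 0.0 = 3.6548


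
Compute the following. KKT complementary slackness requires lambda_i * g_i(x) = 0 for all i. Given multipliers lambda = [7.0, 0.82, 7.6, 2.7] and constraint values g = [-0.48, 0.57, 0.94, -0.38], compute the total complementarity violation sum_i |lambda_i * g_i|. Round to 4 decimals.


KKT complementary slackness check:
lambda_1 * g_1 = 7.0 * -0.48 = -3.36
lambda_2 * g_2 = 0.82 * 0.57 = 0.4674
lambda_3 * g_3 = 7.6 * 0.94 = 7.144
lambda_4 * g_4 = 2.7 * -0.38 = -1.026
Total violation = 3.36 + 0.4674 + 7.144 + 1.026 = 11.9974


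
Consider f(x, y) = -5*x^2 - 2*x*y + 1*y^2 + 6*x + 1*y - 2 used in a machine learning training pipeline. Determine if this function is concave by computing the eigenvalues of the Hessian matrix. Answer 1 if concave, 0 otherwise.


The Hessian of f(x,y) = -5*x^2 - 2*x*y + 1*y^2 + 6*x + 1*y - 2 is:
H = [[-10, -2], [-2, 2]]
Trace = -10 + 2 = -8
Determinant = -10*2 - (-2)^2 = -24
Discriminant = (-8)^2 - 4*-24 = 160.0
Eigenvalues: lambda_1 = -10.3246, lambda_2 = 2.3246
The function is not concave.

0


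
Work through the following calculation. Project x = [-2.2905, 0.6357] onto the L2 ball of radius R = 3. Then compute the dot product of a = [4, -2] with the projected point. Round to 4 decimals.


Step 1: Compute ||x|| (intermediates to 6 decimals).
||x|| = sqrt((-2.2905)^2 + 0.6357^2) = 2.377079
Step 2: Project.
Since ||x|| <= R, proj = x (no scaling needed).
proj(x) = [-2.2905, 0.6357]
Step 3: Dot product.
a^T * proj(x) = 4*(-2.2905) - 2*0.6357 = -10.4334


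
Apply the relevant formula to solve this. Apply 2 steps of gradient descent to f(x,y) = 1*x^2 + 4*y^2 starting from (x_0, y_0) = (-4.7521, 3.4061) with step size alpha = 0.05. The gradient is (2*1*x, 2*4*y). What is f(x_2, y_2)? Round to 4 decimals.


Gradient descent on f(x,y) = 1*x^2 + 4*y^2.
Starting point: (-4.7521, 3.4061), alpha = 0.05
Step 1: grad_x = 2*1*-4.7521 = -9.5042, grad_y = 2*4*3.4061 = 27.2488
  x_1 = -4.7521 - 0.05*-9.5042 = -4.2769
  y_1 = 3.4061 - 0.05*27.2488 = 2.0437
Step 2: grad_x = 2*1*-4.2769 = -8.5538, grad_y = 2*4*2.0437 = 16.3493
  x_2 = -4.2769 - 0.05*-8.5538 = -3.8492
  y_2 = 2.0437 - 0.05*16.3493 = 1.2262
f(-3.8492, 1.2262) = 1*(-3.8492)^2 + 4*1.2262^2 = 20.8306


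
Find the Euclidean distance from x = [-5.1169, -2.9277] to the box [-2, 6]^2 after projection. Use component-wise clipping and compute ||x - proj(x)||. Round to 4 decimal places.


Project each component onto [-2, 6].
clip(-5.1169) = -2.0, clip(-2.9277) = -2.0
Projection = [-2.0, -2.0]
Squared diffs: [9.7151, 0.8606]
Distance = sqrt(10.5757) = 3.252


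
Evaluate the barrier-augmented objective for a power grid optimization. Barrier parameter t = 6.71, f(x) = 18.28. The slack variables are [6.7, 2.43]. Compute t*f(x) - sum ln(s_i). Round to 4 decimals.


Step 1: Compute log-barrier.
ln values: [1.9021, 0.8879]
phi = -(1.9021 + 0.8879) = -2.79
Step 2: Compute augmented objective.
t*f(x) = 6.71*18.28 = 122.6588
Total = 122.6588 - 2.79 = 119.8688


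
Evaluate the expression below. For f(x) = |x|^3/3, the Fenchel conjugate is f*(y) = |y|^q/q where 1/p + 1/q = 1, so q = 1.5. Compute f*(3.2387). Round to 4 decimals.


The conjugate exponent q satisfies 1/p + 1/q = 1.
p = 3, so q = 3/(3 - 1) = 1.5
|y|^q = 3.2387^1.5 = 5.8285
f*(3.2387) = 5.8285 / 1.5 = 3.8857


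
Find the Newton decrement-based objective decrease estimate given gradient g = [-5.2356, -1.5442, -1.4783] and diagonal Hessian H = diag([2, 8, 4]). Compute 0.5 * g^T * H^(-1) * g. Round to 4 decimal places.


Step 1: H is diagonal, so H^(-1) * g = [-2.6178, -0.193, -0.3696].
Step 2: g^T H^(-1) g = sum_i g_i^2 / H_ii
  = (-5.2356)^2/2 + (-1.5442)^2/8 + (-1.4783)^2/4
  = 13.7058 + 0.2981 + 0.5463 = 14.5502
Step 3: Objective decrease = 0.5 * g^T H^(-1) g = 7.2751


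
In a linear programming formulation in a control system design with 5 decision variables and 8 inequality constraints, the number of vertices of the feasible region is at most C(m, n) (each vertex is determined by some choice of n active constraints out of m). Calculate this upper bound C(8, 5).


Each vertex corresponds to some choice of n active constraints out of m, so the number of vertices is at most C(m, n) = m! / (n!(m-n)!).
m = 8, n = 5
Numerator: 8 * 7 * 6 * 5 * 4
Denominator: 5! = 120
C(8, 5) = 56


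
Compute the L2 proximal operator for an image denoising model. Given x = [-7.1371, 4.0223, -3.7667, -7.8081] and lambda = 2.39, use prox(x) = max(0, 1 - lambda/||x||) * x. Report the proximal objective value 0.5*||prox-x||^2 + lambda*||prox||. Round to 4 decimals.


Step 1: Compute ||x||.
||x|| = 11.9278
Step 2: Compute scaling factor.
scale = max(0, 1 - 2.39/11.9278) = 0.7996
Step 3: prox(x) = [-5.707, 3.2163, -3.012, -6.2436]
||prox(x)|| = 9.5378
Step 4: Proximal objective.
0.5*||prox-x||^2 = 2.8561
lambda*||prox|| = 22.7953
Total = 25.6513


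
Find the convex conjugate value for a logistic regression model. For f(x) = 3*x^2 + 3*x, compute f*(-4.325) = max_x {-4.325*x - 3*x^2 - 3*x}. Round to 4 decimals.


f*(y) = sup_x {y*x - a*x^2 - b*x} = sup_x {(y-b)*x - a*x^2}
FOC: (y - b) - 2a*x = 0 => x* = (y - b)/(2a)
x* = (-4.325 - 3)/(2*3) = -1.2208
f*(-4.325) = (y-b)^2/(4a) = (-4.325 - 3)^2/(4*3)
= 53.6556/12 = 4.4713


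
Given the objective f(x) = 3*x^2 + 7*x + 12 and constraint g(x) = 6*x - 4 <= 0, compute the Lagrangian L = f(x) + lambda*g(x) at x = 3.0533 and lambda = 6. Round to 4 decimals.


Step 1: Evaluate f(x).
f(3.0533) = 3*3.0533^2 + 7*3.0533 + 12 = 61.341
Step 2: Evaluate g(x).
g(3.0533) = 6*3.0533 - 4 = 14.3198
Step 3: Compute Lagrangian.
L = 61.341 + 6*14.3198 = 147.2598


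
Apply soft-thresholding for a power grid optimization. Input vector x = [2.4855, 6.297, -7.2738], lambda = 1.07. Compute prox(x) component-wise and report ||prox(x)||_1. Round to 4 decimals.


Soft-thresholding with lambda = 1.07:
prox(2.4855) = sign(2.4855)*max(|2.4855| - 1.07, 0) = 1.4155
prox(6.297) = sign(6.297)*max(|6.297| - 1.07, 0) = 5.227
prox(-7.2738) = sign(-7.2738)*max(|-7.2738| - 1.07, 0) = -6.2038
prox(x) = [1.4155, 5.227, -6.2038]
||prox(x)||_1 = 1.4155 + 5.227 + 6.2038 = 12.8463


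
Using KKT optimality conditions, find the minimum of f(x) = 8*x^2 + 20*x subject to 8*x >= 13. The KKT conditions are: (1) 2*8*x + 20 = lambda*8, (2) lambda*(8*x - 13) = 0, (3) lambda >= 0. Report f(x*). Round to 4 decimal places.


Step 1: Try lambda = 0 (constraint inactive).
x_unc = -20/(2*8) = -1.25
Check: 8*-1.25 = -10.0 < 13 -- violated!
Step 2: Constraint must be active: 8*x = 13
x* = 13/8 = 1.625
lambda = (2*8*1.625 + 20)/8 = 5.75
Step 3: Compute optimal value.
f(x*) = 8*1.625^2 + 20*1.625 = 53.625


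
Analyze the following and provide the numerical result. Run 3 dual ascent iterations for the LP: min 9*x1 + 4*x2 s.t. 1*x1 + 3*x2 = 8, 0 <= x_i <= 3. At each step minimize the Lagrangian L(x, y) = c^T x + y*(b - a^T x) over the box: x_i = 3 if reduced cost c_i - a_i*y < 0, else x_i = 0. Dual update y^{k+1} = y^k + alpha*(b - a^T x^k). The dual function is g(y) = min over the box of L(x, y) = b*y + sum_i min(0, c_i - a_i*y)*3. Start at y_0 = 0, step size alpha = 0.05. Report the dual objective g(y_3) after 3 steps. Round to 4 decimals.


Dual ascent for LP: min 9*x1 + 4*x2, 1*x1 + 3*x2 = 8, 0 <= x_i <= 3
Step 1: y^k = 0.0, reduced costs: (9.0, 4.0)
  x^k = (0.0, 0.0), subgradient = b - a^T x = 8.0
  y^{k+1} = 0.0 + 0.05*8.0 = 0.4
Step 2: y^k = 0.4, reduced costs: (8.6, 2.8)
  x^k = (0.0, 0.0), subgradient = b - a^T x = 8.0
  y^{k+1} = 0.4 + 0.05*8.0 = 0.8
Step 3: y^k = 0.8, reduced costs: (8.2, 1.6)
  x^k = (0.0, 0.0), subgradient = b - a^T x = 8.0
  y^{k+1} = 0.8 + 0.05*8.0 = 1.2
Dual objective at y_3 = 1.2: reduced costs (7.8, 0.4), box minimizer x = (0.0, 0.0)
g(y_3) = b*y + (c1 - a1*y)*x1 + (c2 - a2*y)*x2 = 8*1.2 + 7.8*0.0 + 0.4*0.0 = 9.6 + 0.0 + 0.0 = 9.6


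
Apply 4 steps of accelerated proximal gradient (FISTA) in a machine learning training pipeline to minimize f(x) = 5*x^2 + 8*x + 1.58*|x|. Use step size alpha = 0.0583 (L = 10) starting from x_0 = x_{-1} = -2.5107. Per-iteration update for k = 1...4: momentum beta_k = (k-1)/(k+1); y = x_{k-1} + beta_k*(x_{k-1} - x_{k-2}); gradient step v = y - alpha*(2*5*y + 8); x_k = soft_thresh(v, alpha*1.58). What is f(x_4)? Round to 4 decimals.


FISTA on f(x) = 5*x^2 + 8*x + 1.58*|x|
L = 10, alpha = 0.0583
Iteration 1: beta = 0.0, y = -2.5107 + 0.0*(-2.5107 + 2.5107) = -2.5107
  grad(y) = -17.107, v = y - alpha*grad = -1.5134
  prox(v) = soft_thresh(-1.5134, 0.0921) = -1.4212
Iteration 2: beta = 0.3333, y = -1.4212 + 0.3333*(-1.4212 + 2.5107) = -1.0581
  grad(y) = -2.581, v = y - alpha*grad = -0.9076
  prox(v) = soft_thresh(-0.9076, 0.0921) = -0.8155
Iteration 3: beta = 0.5, y = -0.8155 + 0.5*(-0.8155 + 1.4212) = -0.5126
  grad(y) = 2.8736, v = y - alpha*grad = -0.6802
  prox(v) = soft_thresh(-0.6802, 0.0921) = -0.5881
Iteration 4: beta = 0.6, y = -0.5881 + 0.6*(-0.5881 + 0.8155) = -0.4516
  grad(y) = 3.4841, v = y - alpha*grad = -0.6547
  prox(v) = soft_thresh(-0.6547, 0.0921) = -0.5626
f(x_4) = 5*(-0.5626)^2 + 8*(-0.5626) + 1.58*|-0.5626| = -2.0293


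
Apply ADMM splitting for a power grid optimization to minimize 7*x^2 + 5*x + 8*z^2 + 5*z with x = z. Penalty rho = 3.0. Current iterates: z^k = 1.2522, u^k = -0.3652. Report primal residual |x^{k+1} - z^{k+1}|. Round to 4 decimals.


ADMM iteration with rho = 3.0, z^k = 1.2522, u^k = -0.3652
Step 1: x-update.
Minimize 7*x^2 + 5*x + (3.0/2)*(x - 1.2522 - 0.3652)^2
FOC: (2*7 + 3.0)*x = -5 + 3.0*(1.2522 + 0.3652)
x^{k+1} = -0.0087
Step 2: z-update.
Minimize 8*z^2 + 5*z + (3.0/2)*(-0.0087 - z - 0.3652)^2
FOC: (2*8 + 3.0)*z = -5 + 3.0*(-0.0087 - 0.3652)
z^{k+1} = -0.3222
Step 3: u-update.
u^{k+1} = -0.3652 - 0.0087 + 0.3222 = -0.0517
Step 4: Primal residual = |-0.0087 + 0.3222| = 0.3135


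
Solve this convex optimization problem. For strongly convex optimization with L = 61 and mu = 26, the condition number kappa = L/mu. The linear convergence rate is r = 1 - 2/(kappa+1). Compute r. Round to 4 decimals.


Step 1: Compute the condition number.
kappa = L/mu = 61/26 = 2.3462
Step 2: Compute the convergence rate.
r = 1 - 2/(kappa + 1) = 1 - 2*mu/(L + mu) = (L - mu)/(L + mu) = 35/87 = 0.4023


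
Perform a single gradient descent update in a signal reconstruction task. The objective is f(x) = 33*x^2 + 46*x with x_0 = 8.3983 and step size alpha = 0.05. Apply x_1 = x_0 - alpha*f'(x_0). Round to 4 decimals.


We compute the gradient at x_0 and apply the update.
f'(x) = 66*x + 46
f'(8.3983) = 66*8.3983 + 46 = 600.2878
x_1 = 8.3983 - 0.05*600.2878 = -21.6161


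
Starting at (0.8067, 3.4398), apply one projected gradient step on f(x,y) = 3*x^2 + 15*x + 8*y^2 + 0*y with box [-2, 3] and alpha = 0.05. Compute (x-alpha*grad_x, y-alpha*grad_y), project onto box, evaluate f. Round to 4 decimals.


Step 1: Compute gradient at (0.8067, 3.4398).
grad_x = 2*3*0.8067 + 15 = 19.8402
grad_y = 2*8*3.4398 + 0 = 55.0368
Step 2: Gradient step.
x_raw = 0.8067 - 0.05*19.8402 = -0.1853
y_raw = 3.4398 - 0.05*55.0368 = 0.688
Step 3: Project onto [-2, 3].
x_proj = clip(-0.1853) = -0.1853
y_proj = clip(0.688) = 0.688
Step 4: Evaluate f.
f(-0.1853, 0.688) = 1.1097


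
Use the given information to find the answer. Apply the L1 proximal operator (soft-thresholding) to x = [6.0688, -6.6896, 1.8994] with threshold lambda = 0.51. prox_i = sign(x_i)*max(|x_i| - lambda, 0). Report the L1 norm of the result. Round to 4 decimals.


Soft-thresholding with lambda = 0.51:
prox(6.0688) = sign(6.0688)*max(|6.0688| - 0.51, 0) = 5.5588
prox(-6.6896) = sign(-6.6896)*max(|-6.6896| - 0.51, 0) = -6.1796
prox(1.8994) = sign(1.8994)*max(|1.8994| - 0.51, 0) = 1.3894
prox(x) = [5.5588, -6.1796, 1.3894]
||prox(x)||_1 = 5.5588 + 6.1796 + 1.3894 = 13.1278


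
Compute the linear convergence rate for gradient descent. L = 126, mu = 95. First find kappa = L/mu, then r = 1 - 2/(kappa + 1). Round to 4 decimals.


Step 1: Compute the condition number.
kappa = L/mu = 126/95 = 1.3263
Step 2: Compute the convergence rate.
r = 1 - 2/(kappa + 1) = 1 - 2*mu/(L + mu) = (L - mu)/(L + mu) = 31/221 = 0.1403


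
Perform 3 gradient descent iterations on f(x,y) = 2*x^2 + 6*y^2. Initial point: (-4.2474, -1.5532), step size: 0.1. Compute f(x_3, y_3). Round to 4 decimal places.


Gradient descent on f(x,y) = 2*x^2 + 6*y^2.
Starting point: (-4.2474, -1.5532), alpha = 0.1
Step 1: grad_x = 2*2*-4.2474 = -16.9896, grad_y = 2*6*-1.5532 = -18.6384
  x_1 = -4.2474 - 0.1*-16.9896 = -2.5484
  y_1 = -1.5532 - 0.1*-18.6384 = 0.3106
Step 2: grad_x = 2*2*-2.5484 = -10.1938, grad_y = 2*6*0.3106 = 3.7277
  x_2 = -2.5484 - 0.1*-10.1938 = -1.5291
  y_2 = 0.3106 - 0.1*3.7277 = -0.0621
Step 3: grad_x = 2*2*-1.5291 = -6.1163, grad_y = 2*6*-0.0621 = -0.7455
  x_3 = -1.5291 - 0.1*-6.1163 = -0.9174
  y_3 = -0.0621 - 0.1*-0.7455 = 0.0124
f(-0.9174, 0.0124) = 2*(-0.9174)^2 + 6*0.0124^2 = 1.6843


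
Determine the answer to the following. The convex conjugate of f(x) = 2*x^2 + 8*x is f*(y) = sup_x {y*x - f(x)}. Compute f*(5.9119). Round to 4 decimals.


f*(y) = sup_x {y*x - a*x^2 - b*x} = sup_x {(y-b)*x - a*x^2}
FOC: (y - b) - 2a*x = 0 => x* = (y - b)/(2a)
x* = (5.9119 - 8)/(2*2) = -0.522
f*(5.9119) = (y-b)^2/(4a) = (5.9119 - 8)^2/(4*2)
= 4.3602/8 = 0.545


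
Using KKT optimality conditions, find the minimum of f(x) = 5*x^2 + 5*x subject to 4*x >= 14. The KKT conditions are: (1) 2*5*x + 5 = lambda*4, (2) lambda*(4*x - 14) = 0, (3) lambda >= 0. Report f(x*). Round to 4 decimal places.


Step 1: Try lambda = 0 (constraint inactive).
x_unc = -5/(2*5) = -0.5
Check: 4*-0.5 = -2.0 < 14 -- violated!
Step 2: Constraint must be active: 4*x = 14
x* = 14/4 = 3.5
lambda = (2*5*3.5 + 5)/4 = 10.0
Step 3: Compute optimal value.
f(x*) = 5*3.5^2 + 5*3.5 = 78.75


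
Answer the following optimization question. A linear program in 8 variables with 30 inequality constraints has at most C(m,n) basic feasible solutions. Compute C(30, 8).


Each vertex corresponds to some choice of n active constraints out of m, so the number of vertices is at most C(m, n) = m! / (n!(m-n)!).
m = 30, n = 8
Numerator: 30 * 29 * 28 * 27 * 26 * 25 * 24 * 23
Denominator: 8! = 40320
C(30, 8) = 5852925


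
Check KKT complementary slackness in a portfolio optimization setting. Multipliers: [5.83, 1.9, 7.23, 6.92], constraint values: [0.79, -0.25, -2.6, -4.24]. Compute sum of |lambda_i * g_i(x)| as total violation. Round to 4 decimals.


KKT complementary slackness check:
lambda_1 * g_1 = 5.83 * 0.79 = 4.6057
lambda_2 * g_2 = 1.9 * -0.25 = -0.475
lambda_3 * g_3 = 7.23 * -2.6 = -18.798
lambda_4 * g_4 = 6.92 * -4.24 = -29.3408
Total violation = 4.6057 + 0.475 + 18.798 + 29.3408 = 53.2195


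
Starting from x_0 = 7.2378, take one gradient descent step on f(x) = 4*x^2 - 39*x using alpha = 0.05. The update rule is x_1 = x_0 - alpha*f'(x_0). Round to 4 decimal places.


We compute the gradient at x_0 and apply the update.
f'(x) = 8*x - 39
f'(7.2378) = 8*7.2378 - 39 = 18.9024
x_1 = 7.2378 - 0.05*18.9024 = 6.2927


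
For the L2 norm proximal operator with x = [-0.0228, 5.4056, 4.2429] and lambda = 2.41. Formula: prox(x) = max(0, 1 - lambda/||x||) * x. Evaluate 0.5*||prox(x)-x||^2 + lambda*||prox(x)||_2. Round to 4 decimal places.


Step 1: Compute ||x||.
||x|| = 6.8719
Step 2: Compute scaling factor.
scale = max(0, 1 - 2.41/6.8719) = 0.6493
Step 3: prox(x) = [-0.0148, 3.5098, 2.7549]
||prox(x)|| = 4.4619
Step 4: Proximal objective.
0.5*||prox-x||^2 = 2.9041
lambda*||prox|| = 10.7532
Total = 13.6573


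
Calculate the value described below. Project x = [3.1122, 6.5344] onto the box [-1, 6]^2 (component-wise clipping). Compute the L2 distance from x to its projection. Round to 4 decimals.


Project each component onto [-1, 6].
clip(3.1122) = 3.1122, clip(6.5344) = 6.0
Projection = [3.1122, 6.0]
Squared diffs: [0.0, 0.2856]
Distance = sqrt(0.2856) = 0.5344


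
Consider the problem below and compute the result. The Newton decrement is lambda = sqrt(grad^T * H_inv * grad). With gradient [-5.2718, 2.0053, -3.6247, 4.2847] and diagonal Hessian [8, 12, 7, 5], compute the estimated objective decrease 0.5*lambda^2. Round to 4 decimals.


Step 1: H is diagonal, so H^(-1) * g = [-0.659, 0.1671, -0.5178, 0.8569].
Step 2: g^T H^(-1) g = sum_i g_i^2 / H_ii
  = (-5.2718)^2/8 + (2.0053)^2/12 + (-3.6247)^2/7 + (4.2847)^2/5
  = 3.474 + 0.3351 + 1.8769 + 3.6717 = 9.3577
Step 3: Objective decrease = 0.5 * g^T H^(-1) g = 4.6789


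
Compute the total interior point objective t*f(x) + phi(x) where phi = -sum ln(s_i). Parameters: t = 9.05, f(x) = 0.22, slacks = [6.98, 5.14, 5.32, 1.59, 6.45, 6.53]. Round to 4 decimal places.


Step 1: Compute log-barrier.
ln values: [1.943, 1.6371, 1.6715, 0.4637, 1.8641, 1.8764]
phi = -(1.943 + 1.6371 + 1.6715 + 0.4637 + 1.8641 + 1.8764) = -9.4558
Step 2: Compute augmented objective.
t*f(x) = 9.05*0.22 = 1.991
Total = 1.991 - 9.4558 = -7.4648


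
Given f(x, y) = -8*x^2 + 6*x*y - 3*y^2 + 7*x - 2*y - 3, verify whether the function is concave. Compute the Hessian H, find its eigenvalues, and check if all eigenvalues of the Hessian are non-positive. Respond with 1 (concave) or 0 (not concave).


The Hessian of f(x,y) = -8*x^2 + 6*x*y - 3*y^2 + 7*x - 2*y - 3 is:
H = [[-16, 6], [6, -6]]
Trace = -16 - 6 = -22
Determinant = -16*-6 - (6)^2 = 60
Discriminant = (-22)^2 - 4*60 = 244.0
Eigenvalues: lambda_1 = -18.8102, lambda_2 = -3.1898
The function is concave.

1


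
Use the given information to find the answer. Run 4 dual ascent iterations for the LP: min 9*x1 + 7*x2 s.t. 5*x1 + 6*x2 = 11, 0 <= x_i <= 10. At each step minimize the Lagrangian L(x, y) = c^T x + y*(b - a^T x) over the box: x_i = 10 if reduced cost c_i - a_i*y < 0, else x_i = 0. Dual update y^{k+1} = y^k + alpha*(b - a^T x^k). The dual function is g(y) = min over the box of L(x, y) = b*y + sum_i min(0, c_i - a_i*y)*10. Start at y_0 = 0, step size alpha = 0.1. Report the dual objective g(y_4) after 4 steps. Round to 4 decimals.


Dual ascent for LP: min 9*x1 + 7*x2, 5*x1 + 6*x2 = 11, 0 <= x_i <= 10
Step 1: y^k = 0.0, reduced costs: (9.0, 7.0)
  x^k = (0.0, 0.0), subgradient = b - a^T x = 11.0
  y^{k+1} = 0.0 + 0.1*11.0 = 1.1
Step 2: y^k = 1.1, reduced costs: (3.5, 0.4)
  x^k = (0.0, 0.0), subgradient = b - a^T x = 11.0
  y^{k+1} = 1.1 + 0.1*11.0 = 2.2
Step 3: y^k = 2.2, reduced costs: (-2.0, -6.2)
  x^k = (10.0, 10.0), subgradient = b - a^T x = -99.0
  y^{k+1} = 2.2 + 0.1*-99.0 = -7.7
Step 4: y^k = -7.7, reduced costs: (47.5, 53.2)
  x^k = (0.0, 0.0), subgradient = b - a^T x = 11.0
  y^{k+1} = -7.7 + 0.1*11.0 = -6.6
Dual objective at y_4 = -6.6: reduced costs (42.0, 46.6), box minimizer x = (0.0, 0.0)
g(y_4) = b*y + (c1 - a1*y)*x1 + (c2 - a2*y)*x2 = 11*(-6.6) + 42.0*0.0 + 46.6*0.0 = -72.6 + 0.0 + 0.0 = -72.6


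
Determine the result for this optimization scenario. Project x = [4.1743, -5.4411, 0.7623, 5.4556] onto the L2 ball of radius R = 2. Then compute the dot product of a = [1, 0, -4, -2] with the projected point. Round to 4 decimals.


Step 1: Compute ||x|| (intermediates to 6 decimals).
||x|| = sqrt(4.1743^2 + (-5.4411)^2 + 0.7623^2 + 5.4556^2) = 8.796307
Step 2: Project.
Since ||x|| > R, scale = R/||x|| = 2/8.796307 = 0.227368, proj(x) = scale * x
proj(x) = [0.949102, -1.237132, 0.173323, 1.240429]
Step 3: Dot product.
a^T * proj(x) = 1*0.949102 + 0*(-1.237132) - 4*0.173323 - 2*1.240429 = -2.225


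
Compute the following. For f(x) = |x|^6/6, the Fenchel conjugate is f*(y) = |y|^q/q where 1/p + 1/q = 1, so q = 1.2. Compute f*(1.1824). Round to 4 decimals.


The conjugate exponent q satisfies 1/p + 1/q = 1.
p = 6, so q = 6/(6 - 1) = 1.2
|y|^q = 1.1824^1.2 = 1.2227
f*(1.1824) = 1.2227 / 1.2 = 1.0189


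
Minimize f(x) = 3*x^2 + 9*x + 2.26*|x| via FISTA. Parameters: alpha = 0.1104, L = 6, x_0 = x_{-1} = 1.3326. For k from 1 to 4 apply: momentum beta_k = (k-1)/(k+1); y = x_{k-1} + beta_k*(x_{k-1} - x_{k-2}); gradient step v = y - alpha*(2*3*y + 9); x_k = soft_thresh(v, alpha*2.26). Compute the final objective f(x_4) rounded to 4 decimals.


FISTA on f(x) = 3*x^2 + 9*x + 2.26*|x|
L = 6, alpha = 0.1104
Iteration 1: beta = 0.0, y = 1.3326 + 0.0*(1.3326 - 1.3326) = 1.3326
  grad(y) = 16.9956, v = y - alpha*grad = -0.5437
  prox(v) = soft_thresh(-0.5437, 0.2495) = -0.2942
Iteration 2: beta = 0.3333, y = -0.2942 + 0.3333*(-0.2942 - 1.3326) = -0.8365
  grad(y) = 3.9811, v = y - alpha*grad = -1.276
  prox(v) = soft_thresh(-1.276, 0.2495) = -1.0265
Iteration 3: beta = 0.5, y = -1.0265 + 0.5*(-1.0265 + 0.2942) = -1.3926
  grad(y) = 0.6442, v = y - alpha*grad = -1.4638
  prox(v) = soft_thresh(-1.4638, 0.2495) = -1.2142
Iteration 4: beta = 0.6, y = -1.2142 + 0.6*(-1.2142 + 1.0265) = -1.3269
  grad(y) = 1.0386, v = y - alpha*grad = -1.4416
  prox(v) = soft_thresh(-1.4416, 0.2495) = -1.1921
f(x_4) = 3*(-1.1921)^2 + 9*(-1.1921) + 2.26*|-1.1921| = -3.7715


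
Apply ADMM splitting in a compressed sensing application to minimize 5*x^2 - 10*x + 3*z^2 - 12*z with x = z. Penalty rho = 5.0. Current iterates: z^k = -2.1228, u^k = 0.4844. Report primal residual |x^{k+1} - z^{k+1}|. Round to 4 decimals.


ADMM iteration with rho = 5.0, z^k = -2.1228, u^k = 0.4844
Step 1: x-update.
Minimize 5*x^2 - 10*x + (5.0/2)*(x + 2.1228 + 0.4844)^2
FOC: (2*5 + 5.0)*x = 10 + 5.0*(-2.1228 - 0.4844)
x^{k+1} = -0.2024
Step 2: z-update.
Minimize 3*z^2 - 12*z + (5.0/2)*(-0.2024 - z + 0.4844)^2
FOC: (2*3 + 5.0)*z = 12 + 5.0*(-0.2024 + 0.4844)
z^{k+1} = 1.2191
Step 3: u-update.
u^{k+1} = 0.4844 - 0.2024 - 1.2191 = -0.9371
Step 4: Primal residual = |-0.2024 - 1.2191| = 1.4215


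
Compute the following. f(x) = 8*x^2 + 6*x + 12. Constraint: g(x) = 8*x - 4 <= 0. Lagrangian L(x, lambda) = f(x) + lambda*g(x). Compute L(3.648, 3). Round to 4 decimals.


Step 1: Evaluate f(x).
f(3.648) = 8*3.648^2 + 6*3.648 + 12 = 140.3512
Step 2: Evaluate g(x).
g(3.648) = 8*3.648 - 4 = 25.184
Step 3: Compute Lagrangian.
L = 140.3512 + 3*25.184 = 215.9032


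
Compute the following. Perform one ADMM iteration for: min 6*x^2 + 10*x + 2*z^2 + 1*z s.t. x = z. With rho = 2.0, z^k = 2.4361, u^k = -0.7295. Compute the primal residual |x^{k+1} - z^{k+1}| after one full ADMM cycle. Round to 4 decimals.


ADMM iteration with rho = 2.0, z^k = 2.4361, u^k = -0.7295
Step 1: x-update.
Minimize 6*x^2 + 10*x + (2.0/2)*(x - 2.4361 - 0.7295)^2
FOC: (2*6 + 2.0)*x = -10 + 2.0*(2.4361 + 0.7295)
x^{k+1} = -0.2621
Step 2: z-update.
Minimize 2*z^2 + 1*z + (2.0/2)*(-0.2621 - z - 0.7295)^2
FOC: (2*2 + 2.0)*z = -1 + 2.0*(-0.2621 - 0.7295)
z^{k+1} = -0.4972
Step 3: u-update.
u^{k+1} = -0.7295 - 0.2621 + 0.4972 = -0.4944
Step 4: Primal residual = |-0.2621 + 0.4972| = 0.2351


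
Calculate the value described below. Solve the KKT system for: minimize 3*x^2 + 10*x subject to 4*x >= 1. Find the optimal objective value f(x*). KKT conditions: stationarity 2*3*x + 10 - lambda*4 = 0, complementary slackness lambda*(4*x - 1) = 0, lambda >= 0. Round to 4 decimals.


Step 1: Try lambda = 0 (constraint inactive).
x_unc = -10/(2*3) = -1.6667
Check: 4*-1.6667 = -6.6668 < 1 -- violated!
Step 2: Constraint must be active: 4*x = 1
x* = 1/4 = 0.25
lambda = (2*3*0.25 + 10)/4 = 2.875
Step 3: Compute optimal value.
f(x*) = 3*0.25^2 + 10*0.25 = 2.6875


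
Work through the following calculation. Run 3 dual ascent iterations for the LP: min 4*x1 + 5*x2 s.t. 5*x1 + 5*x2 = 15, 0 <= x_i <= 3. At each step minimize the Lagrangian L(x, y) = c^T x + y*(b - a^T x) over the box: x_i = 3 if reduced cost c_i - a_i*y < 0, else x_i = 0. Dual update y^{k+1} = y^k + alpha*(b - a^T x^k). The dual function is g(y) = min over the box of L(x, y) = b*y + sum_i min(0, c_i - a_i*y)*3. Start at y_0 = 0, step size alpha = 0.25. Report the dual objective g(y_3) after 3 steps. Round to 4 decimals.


Dual ascent for LP: min 4*x1 + 5*x2, 5*x1 + 5*x2 = 15, 0 <= x_i <= 3
Step 1: y^k = 0.0, reduced costs: (4.0, 5.0)
  x^k = (0.0, 0.0), subgradient = b - a^T x = 15.0
  y^{k+1} = 0.0 + 0.25*15.0 = 3.75
Step 2: y^k = 3.75, reduced costs: (-14.75, -13.75)
  x^k = (3.0, 3.0), subgradient = b - a^T x = -15.0
  y^{k+1} = 3.75 + 0.25*-15.0 = 0.0
Step 3: y^k = 0.0, reduced costs: (4.0, 5.0)
  x^k = (0.0, 0.0), subgradient = b - a^T x = 15.0
  y^{k+1} = 0.0 + 0.25*15.0 = 3.75
Dual objective at y_3 = 3.75: reduced costs (-14.75, -13.75), box minimizer x = (3.0, 3.0)
g(y_3) = b*y + (c1 - a1*y)*x1 + (c2 - a2*y)*x2 = 15*3.75 + (-14.75)*3.0 + (-13.75)*3.0 = 56.25 - 44.25 - 41.25 = -29.25


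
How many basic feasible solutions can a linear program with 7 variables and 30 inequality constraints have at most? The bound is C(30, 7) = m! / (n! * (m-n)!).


Each vertex corresponds to some choice of n active constraints out of m, so the number of vertices is at most C(m, n) = m! / (n!(m-n)!).
m = 30, n = 7
Numerator: 30 * 29 * 28 * 27 * 26 * 25 * 24
Denominator: 7! = 5040
C(30, 7) = 2035800


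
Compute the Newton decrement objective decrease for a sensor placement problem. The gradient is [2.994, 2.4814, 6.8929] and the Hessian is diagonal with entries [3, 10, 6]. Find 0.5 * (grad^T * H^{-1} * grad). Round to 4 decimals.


Step 1: H is diagonal, so H^(-1) * g = [0.998, 0.2481, 1.1488].
Step 2: g^T H^(-1) g = sum_i g_i^2 / H_ii
  = (2.994)^2/3 + (2.4814)^2/10 + (6.8929)^2/6
  = 2.988 + 0.6157 + 7.9187 = 11.5224
Step 3: Objective decrease = 0.5 * g^T H^(-1) g = 5.7612


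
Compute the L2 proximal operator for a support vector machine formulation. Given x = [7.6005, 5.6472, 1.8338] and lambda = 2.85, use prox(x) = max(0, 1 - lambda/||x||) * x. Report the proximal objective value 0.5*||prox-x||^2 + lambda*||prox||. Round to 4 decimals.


Step 1: Compute ||x||.
||x|| = 9.6448
Step 2: Compute scaling factor.
scale = max(0, 1 - 2.85/9.6448) = 0.7045
Step 3: prox(x) = [5.3546, 3.9785, 1.2919]
||prox(x)|| = 6.7948
Step 4: Proximal objective.
0.5*||prox-x||^2 = 4.0613
lambda*||prox|| = 19.3652
Total = 23.4263


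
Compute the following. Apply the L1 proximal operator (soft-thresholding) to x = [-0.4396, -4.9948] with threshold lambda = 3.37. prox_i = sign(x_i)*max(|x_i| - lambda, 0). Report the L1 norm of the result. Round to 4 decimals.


Soft-thresholding with lambda = 3.37:
prox(-0.4396) = sign(-0.4396)*max(|-0.4396| - 3.37, 0) = 0.0
prox(-4.9948) = sign(-4.9948)*max(|-4.9948| - 3.37, 0) = -1.6248
prox(x) = [0.0, -1.6248]
||prox(x)||_1 = 0.0 + 1.6248 = 1.6248


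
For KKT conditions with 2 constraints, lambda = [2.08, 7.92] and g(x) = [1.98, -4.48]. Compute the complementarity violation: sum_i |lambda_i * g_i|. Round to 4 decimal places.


KKT complementary slackness check:
lambda_1 * g_1 = 2.08 * 1.98 = 4.1184
lambda_2 * g_2 = 7.92 * -4.48 = -35.4816
Total violation = 4.1184 + 35.4816 = 39.6


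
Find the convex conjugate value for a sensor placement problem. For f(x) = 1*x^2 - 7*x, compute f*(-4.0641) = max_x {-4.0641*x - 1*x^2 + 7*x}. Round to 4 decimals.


f*(y) = sup_x {y*x - a*x^2 - b*x} = sup_x {(y-b)*x - a*x^2}
FOC: (y - b) - 2a*x = 0 => x* = (y - b)/(2a)
x* = (-4.0641 + 7)/(2*1) = 1.468
f*(-4.0641) = (y-b)^2/(4a) = (-4.0641 + 7)^2/(4*1)
= 8.6195/4 = 2.1549


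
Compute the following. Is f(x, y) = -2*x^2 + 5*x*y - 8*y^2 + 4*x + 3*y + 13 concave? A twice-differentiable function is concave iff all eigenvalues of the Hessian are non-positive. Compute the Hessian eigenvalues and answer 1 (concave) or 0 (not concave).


The Hessian of f(x,y) = -2*x^2 + 5*x*y - 8*y^2 + 4*x + 3*y + 13 is:
H = [[-4, 5], [5, -16]]
Trace = -4 - 16 = -20
Determinant = -4*-16 - (5)^2 = 39
Discriminant = (-20)^2 - 4*39 = 244.0
Eigenvalues: lambda_1 = -17.8102, lambda_2 = -2.1898
The function is concave.

1


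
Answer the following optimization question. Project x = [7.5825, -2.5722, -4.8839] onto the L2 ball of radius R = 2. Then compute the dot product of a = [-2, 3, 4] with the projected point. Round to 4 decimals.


Step 1: Compute ||x|| (intermediates to 6 decimals).
||x|| = sqrt(7.5825^2 + (-2.5722)^2 + (-4.8839)^2) = 9.378859
Step 2: Project.
Since ||x|| > R, scale = R/||x|| = 2/9.378859 = 0.213246, proj(x) = scale * x
proj(x) = [1.616938, -0.548511, -1.041472]
Step 3: Dot product.
a^T * proj(x) = -2*1.616938 + 3*(-0.548511) + 4*(-1.041472) = -9.0453


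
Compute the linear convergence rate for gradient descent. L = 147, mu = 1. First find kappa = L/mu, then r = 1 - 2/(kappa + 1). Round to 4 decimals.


Step 1: Compute the condition number.
kappa = L/mu = 147/1 = 147.0
Step 2: Compute the convergence rate.
r = 1 - 2/(kappa + 1) = 1 - 2*mu/(L + mu) = (L - mu)/(L + mu) = 146/148 = 0.9865


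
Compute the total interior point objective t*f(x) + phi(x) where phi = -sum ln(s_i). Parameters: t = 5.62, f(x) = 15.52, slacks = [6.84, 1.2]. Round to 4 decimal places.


Step 1: Compute log-barrier.
ln values: [1.9228, 0.1823]
phi = -(1.9228 + 0.1823) = -2.1051
Step 2: Compute augmented objective.
t*f(x) = 5.62*15.52 = 87.2224
Total = 87.2224 - 2.1051 = 85.1173


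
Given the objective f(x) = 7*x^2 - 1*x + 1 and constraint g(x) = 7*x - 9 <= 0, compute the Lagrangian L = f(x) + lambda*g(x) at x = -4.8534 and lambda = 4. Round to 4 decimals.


Step 1: Evaluate f(x).
f(-4.8534) = 7*(-4.8534)^2 - 1*(-4.8534) + 1 = 170.7418
Step 2: Evaluate g(x).
g(-4.8534) = 7*-4.8534 - 9 = -42.9738
Step 3: Compute Lagrangian.
L = 170.7418 + 4*-42.9738 = -1.1534


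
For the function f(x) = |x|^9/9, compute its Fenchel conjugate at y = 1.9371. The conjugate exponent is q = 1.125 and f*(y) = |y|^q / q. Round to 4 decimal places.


The conjugate exponent q satisfies 1/p + 1/q = 1.
p = 9, so q = 9/(9 - 1) = 1.125
|y|^q = 1.9371^1.125 = 2.104
f*(1.9371) = 2.104 / 1.125 = 1.8702


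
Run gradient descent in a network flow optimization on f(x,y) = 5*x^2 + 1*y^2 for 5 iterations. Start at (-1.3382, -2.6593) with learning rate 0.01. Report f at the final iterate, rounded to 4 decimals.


Gradient descent on f(x,y) = 5*x^2 + 1*y^2.
Starting point: (-1.3382, -2.6593), alpha = 0.01
Step 1: grad_x = 2*5*-1.3382 = -13.382, grad_y = 2*1*-2.6593 = -5.3186
  x_1 = -1.3382 - 0.01*-13.382 = -1.2044
  y_1 = -2.6593 - 0.01*-5.3186 = -2.6061
Step 2: grad_x = 2*5*-1.2044 = -12.0438, grad_y = 2*1*-2.6061 = -5.2122
  x_2 = -1.2044 - 0.01*-12.0438 = -1.0839
  y_2 = -2.6061 - 0.01*-5.2122 = -2.554
Step 3: grad_x = 2*5*-1.0839 = -10.8394, grad_y = 2*1*-2.554 = -5.108
  x_3 = -1.0839 - 0.01*-10.8394 = -0.9755
  y_3 = -2.554 - 0.01*-5.108 = -2.5029
Step 4: grad_x = 2*5*-0.9755 = -9.7555, grad_y = 2*1*-2.5029 = -5.0058
  x_4 = -0.9755 - 0.01*-9.7555 = -0.878
  y_4 = -2.5029 - 0.01*-5.0058 = -2.4529
Step 5: grad_x = 2*5*-0.878 = -8.7799, grad_y = 2*1*-2.4529 = -4.9057
  x_5 = -0.878 - 0.01*-8.7799 = -0.7902
  y_5 = -2.4529 - 0.01*-4.9057 = -2.4038
f(-0.7902, -2.4038) = 5*(-0.7902)^2 + 1*(-2.4038)^2 = 8.9003
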